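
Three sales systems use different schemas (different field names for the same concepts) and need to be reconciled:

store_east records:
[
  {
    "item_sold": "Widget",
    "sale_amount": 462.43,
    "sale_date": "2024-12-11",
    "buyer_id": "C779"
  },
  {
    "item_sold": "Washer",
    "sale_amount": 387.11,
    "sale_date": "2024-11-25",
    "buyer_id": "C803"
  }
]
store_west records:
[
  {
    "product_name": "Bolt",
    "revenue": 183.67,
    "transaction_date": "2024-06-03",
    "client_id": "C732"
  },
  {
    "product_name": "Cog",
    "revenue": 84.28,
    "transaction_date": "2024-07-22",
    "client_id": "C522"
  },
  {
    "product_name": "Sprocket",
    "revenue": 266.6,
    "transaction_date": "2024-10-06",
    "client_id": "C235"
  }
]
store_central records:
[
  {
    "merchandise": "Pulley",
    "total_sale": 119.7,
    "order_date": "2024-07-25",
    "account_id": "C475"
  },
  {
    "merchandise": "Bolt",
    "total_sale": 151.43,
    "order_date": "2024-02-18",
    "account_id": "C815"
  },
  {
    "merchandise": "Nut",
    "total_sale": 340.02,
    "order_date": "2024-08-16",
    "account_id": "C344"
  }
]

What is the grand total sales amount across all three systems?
1995.24

Schema reconciliation - all amount fields map to sale amount:

store_east (sale_amount): 849.54
store_west (revenue): 534.55
store_central (total_sale): 611.15

Grand total: 1995.24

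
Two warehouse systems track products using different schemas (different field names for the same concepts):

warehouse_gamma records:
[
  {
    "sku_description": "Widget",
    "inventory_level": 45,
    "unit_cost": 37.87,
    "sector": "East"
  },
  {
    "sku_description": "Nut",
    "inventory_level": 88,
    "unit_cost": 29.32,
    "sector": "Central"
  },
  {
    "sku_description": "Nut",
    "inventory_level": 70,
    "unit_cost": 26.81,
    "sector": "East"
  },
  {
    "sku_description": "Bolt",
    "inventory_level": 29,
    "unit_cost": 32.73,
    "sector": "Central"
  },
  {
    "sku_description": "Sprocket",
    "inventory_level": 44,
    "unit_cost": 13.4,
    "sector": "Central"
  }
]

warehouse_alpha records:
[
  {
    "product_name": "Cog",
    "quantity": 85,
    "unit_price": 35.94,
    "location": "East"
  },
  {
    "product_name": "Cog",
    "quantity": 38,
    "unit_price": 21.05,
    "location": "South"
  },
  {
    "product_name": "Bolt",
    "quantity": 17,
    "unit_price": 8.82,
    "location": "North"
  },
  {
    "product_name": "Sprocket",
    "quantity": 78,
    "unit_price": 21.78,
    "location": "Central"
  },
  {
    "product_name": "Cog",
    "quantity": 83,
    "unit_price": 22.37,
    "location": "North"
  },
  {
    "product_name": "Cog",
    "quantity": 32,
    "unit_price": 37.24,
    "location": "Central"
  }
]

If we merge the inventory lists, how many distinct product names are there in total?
5

Schema mapping: "sku_description" (warehouse_gamma) = "product_name" (warehouse_alpha) = product name

Products in warehouse_gamma: ['Bolt', 'Nut', 'Sprocket', 'Widget']
Products in warehouse_alpha: ['Bolt', 'Cog', 'Sprocket']

Union (unique products): ['Bolt', 'Cog', 'Nut', 'Sprocket', 'Widget']
Count: 5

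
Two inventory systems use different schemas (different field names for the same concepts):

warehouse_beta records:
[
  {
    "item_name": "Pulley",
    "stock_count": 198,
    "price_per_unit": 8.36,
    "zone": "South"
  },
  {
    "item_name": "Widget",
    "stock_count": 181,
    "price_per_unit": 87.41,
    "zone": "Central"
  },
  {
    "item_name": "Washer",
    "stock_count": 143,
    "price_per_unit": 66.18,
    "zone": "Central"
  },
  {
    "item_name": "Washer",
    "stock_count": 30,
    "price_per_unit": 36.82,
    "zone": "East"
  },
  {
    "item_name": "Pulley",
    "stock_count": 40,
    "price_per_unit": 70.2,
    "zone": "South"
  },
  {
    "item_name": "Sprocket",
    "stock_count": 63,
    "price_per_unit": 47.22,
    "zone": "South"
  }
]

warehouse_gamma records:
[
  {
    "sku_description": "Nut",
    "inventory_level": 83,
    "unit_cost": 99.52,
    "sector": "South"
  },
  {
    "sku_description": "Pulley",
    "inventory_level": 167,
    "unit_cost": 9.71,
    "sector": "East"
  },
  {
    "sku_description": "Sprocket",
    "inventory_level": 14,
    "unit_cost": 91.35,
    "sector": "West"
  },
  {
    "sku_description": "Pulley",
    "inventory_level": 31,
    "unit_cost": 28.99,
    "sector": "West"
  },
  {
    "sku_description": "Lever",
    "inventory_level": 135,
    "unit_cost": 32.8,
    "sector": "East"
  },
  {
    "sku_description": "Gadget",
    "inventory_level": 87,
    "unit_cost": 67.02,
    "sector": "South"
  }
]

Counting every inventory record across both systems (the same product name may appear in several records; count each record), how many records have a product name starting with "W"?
3

Schema mapping: "item_name" (warehouse_beta) = "sku_description" (warehouse_gamma) = product name

Records with product name starting with "W" in warehouse_beta: 3
Records with product name starting with "W" in warehouse_gamma: 0

Total: 3 + 0 = 3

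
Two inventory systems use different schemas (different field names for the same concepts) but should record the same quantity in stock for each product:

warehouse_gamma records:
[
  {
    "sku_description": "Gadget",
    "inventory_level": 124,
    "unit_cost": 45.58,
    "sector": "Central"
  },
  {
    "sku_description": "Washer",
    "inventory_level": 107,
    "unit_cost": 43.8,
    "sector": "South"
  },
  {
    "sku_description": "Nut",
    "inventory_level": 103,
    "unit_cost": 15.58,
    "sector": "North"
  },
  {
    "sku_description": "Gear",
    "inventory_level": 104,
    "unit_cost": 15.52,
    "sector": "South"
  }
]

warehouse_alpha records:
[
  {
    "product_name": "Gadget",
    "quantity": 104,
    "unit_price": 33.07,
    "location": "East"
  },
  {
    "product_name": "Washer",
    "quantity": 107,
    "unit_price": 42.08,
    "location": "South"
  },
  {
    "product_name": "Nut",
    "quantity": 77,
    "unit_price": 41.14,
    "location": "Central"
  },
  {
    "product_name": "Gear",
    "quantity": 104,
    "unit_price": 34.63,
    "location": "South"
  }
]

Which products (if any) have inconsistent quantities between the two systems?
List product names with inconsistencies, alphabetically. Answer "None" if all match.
Gadget, Nut

Schema mappings:
- "sku_description" (warehouse_gamma) = "product_name" (warehouse_alpha) = product name
- "inventory_level" (warehouse_gamma) = "quantity" (warehouse_alpha) = quantity

Comparison:
  Gadget: 124 vs 104 - MISMATCH
  Washer: 107 vs 107 - MATCH
  Nut: 103 vs 77 - MISMATCH
  Gear: 104 vs 104 - MATCH

Products with inconsistencies: Gadget, Nut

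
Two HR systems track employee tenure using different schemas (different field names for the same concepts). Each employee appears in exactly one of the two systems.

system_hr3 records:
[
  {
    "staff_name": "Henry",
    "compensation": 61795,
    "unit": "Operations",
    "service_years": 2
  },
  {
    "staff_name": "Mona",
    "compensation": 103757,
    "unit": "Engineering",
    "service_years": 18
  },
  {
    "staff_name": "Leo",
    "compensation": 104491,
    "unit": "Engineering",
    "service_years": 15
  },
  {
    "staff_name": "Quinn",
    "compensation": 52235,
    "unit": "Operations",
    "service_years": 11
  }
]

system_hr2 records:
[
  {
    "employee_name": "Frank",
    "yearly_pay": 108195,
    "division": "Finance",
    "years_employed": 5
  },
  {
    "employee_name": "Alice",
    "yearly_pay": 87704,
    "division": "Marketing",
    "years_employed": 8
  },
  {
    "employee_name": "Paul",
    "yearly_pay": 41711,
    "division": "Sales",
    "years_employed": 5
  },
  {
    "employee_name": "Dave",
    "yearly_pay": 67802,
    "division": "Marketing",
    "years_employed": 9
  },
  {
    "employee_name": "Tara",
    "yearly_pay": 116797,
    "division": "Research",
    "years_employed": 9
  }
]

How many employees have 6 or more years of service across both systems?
6

Reconcile schemas: "service_years" (system_hr3) = "years_employed" (system_hr2) = years of service

From system_hr3: 3 employees with >= 6 years
From system_hr2: 3 employees with >= 6 years

Total: 3 + 3 = 6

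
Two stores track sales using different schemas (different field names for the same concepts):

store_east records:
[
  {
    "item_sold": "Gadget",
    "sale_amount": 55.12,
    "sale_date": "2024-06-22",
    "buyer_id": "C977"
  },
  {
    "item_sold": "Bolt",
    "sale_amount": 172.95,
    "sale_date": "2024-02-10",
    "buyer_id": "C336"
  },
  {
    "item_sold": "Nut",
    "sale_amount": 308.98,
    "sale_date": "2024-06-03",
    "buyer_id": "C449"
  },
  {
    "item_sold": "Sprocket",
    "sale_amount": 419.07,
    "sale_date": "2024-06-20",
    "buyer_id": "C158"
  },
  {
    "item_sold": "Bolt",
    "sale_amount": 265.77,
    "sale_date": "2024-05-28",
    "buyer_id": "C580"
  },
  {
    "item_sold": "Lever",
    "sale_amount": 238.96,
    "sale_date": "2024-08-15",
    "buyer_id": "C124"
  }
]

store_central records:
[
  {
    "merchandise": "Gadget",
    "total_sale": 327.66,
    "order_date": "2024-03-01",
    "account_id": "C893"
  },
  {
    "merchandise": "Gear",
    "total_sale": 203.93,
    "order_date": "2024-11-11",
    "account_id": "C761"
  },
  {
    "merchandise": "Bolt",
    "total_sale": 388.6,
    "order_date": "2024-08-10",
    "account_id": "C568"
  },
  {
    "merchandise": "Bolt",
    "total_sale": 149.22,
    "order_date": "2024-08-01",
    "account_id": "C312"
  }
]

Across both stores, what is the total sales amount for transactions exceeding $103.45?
2475.14

Schema mapping: "sale_amount" (store_east) = "total_sale" (store_central) = sale amount

Sum of sales > $103.45 in store_east: 1405.73
Sum of sales > $103.45 in store_central: 1069.41

Total: 1405.73 + 1069.41 = 2475.14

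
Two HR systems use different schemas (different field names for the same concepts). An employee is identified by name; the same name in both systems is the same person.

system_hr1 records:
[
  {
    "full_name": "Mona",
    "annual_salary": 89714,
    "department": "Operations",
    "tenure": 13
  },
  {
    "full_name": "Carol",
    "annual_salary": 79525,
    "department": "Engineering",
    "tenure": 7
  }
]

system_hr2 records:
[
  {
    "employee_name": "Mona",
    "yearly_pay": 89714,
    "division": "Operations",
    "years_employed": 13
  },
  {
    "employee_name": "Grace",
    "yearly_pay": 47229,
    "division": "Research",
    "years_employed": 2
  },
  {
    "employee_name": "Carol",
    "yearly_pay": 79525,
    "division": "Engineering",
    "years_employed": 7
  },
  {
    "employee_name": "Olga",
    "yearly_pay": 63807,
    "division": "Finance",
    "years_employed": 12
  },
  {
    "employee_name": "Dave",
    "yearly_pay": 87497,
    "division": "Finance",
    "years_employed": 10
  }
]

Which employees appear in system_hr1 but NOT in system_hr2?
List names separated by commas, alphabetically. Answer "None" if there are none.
None

Schema mapping: "full_name" (system_hr1) = "employee_name" (system_hr2) = employee name

Names in system_hr1: ['Carol', 'Mona']
Names in system_hr2: ['Carol', 'Dave', 'Grace', 'Mona', 'Olga']

In system_hr1 but not system_hr2: None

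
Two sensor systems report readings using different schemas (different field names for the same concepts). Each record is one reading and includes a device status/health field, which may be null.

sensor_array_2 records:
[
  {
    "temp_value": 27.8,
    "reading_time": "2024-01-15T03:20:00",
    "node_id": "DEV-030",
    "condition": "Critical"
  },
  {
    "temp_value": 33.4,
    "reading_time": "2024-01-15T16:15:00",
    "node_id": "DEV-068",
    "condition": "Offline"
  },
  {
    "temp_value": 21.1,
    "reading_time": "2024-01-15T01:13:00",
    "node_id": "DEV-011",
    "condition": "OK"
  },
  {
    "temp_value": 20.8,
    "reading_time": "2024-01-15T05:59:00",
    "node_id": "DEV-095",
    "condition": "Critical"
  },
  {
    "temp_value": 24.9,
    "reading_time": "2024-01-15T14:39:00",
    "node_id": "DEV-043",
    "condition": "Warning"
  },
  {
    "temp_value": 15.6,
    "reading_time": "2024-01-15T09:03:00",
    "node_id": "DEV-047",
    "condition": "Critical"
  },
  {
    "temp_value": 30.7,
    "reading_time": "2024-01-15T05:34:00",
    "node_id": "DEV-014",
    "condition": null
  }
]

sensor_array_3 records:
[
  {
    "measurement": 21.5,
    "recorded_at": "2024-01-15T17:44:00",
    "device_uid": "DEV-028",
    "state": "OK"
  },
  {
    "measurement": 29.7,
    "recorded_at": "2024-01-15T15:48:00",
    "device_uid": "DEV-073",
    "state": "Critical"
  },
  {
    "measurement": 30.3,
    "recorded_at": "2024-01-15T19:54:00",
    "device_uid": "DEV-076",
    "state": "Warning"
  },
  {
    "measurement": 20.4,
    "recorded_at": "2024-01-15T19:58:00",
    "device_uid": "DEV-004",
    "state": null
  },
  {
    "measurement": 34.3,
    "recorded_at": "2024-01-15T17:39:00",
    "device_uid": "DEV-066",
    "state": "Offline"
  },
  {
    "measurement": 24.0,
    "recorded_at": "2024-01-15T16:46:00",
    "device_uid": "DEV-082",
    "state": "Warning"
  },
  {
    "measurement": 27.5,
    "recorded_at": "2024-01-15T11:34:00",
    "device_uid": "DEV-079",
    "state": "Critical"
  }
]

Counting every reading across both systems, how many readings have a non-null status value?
12

Schema mapping: "condition" (sensor_array_2) = "state" (sensor_array_3) = status

Non-null in sensor_array_2: 6
Non-null in sensor_array_3: 6

Total non-null: 6 + 6 = 12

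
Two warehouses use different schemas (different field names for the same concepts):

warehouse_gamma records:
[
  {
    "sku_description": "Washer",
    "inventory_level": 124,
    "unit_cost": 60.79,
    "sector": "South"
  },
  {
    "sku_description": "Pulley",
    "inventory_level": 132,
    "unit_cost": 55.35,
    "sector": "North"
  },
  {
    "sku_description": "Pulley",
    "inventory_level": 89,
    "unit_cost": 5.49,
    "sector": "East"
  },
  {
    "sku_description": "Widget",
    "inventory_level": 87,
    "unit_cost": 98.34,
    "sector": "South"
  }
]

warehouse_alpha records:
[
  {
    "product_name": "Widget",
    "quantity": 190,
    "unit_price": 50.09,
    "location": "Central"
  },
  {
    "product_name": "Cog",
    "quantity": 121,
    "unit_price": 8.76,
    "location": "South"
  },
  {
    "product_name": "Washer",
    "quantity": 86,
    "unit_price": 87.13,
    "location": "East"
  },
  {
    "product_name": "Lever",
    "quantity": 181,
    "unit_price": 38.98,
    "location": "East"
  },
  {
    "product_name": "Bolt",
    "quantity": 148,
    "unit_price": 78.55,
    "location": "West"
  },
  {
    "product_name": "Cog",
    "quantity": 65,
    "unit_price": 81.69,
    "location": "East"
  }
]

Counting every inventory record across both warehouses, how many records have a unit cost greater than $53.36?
6

Schema mapping: "unit_cost" (warehouse_gamma) = "unit_price" (warehouse_alpha) = unit cost

Records > $53.36 in warehouse_gamma: 3
Records > $53.36 in warehouse_alpha: 3

Total count: 3 + 3 = 6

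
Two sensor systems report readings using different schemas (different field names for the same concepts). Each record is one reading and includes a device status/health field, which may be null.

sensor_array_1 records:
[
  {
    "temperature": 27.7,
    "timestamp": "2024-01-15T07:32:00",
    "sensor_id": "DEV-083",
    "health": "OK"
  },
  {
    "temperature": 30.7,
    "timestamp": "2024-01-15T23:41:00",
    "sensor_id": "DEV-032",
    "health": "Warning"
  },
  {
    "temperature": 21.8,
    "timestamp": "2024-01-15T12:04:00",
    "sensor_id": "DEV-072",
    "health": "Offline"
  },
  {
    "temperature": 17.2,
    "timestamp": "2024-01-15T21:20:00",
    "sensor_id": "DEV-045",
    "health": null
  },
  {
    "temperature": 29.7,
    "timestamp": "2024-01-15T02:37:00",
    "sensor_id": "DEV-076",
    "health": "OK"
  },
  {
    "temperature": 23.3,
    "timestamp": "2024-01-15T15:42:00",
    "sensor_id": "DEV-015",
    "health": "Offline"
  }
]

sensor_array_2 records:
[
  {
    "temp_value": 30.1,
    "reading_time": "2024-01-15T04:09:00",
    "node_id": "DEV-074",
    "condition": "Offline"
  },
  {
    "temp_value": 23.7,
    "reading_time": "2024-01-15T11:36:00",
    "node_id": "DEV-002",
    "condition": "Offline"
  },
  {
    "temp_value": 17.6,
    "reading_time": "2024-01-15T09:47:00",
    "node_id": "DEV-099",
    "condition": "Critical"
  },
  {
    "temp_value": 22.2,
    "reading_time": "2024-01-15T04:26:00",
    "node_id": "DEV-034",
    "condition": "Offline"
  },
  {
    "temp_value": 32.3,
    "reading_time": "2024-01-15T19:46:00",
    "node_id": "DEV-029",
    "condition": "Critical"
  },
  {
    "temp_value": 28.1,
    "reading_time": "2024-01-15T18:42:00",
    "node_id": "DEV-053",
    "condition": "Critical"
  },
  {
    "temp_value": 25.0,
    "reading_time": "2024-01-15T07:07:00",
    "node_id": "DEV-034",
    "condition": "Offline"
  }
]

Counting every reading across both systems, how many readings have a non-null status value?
12

Schema mapping: "health" (sensor_array_1) = "condition" (sensor_array_2) = status

Non-null in sensor_array_1: 5
Non-null in sensor_array_2: 7

Total non-null: 5 + 7 = 12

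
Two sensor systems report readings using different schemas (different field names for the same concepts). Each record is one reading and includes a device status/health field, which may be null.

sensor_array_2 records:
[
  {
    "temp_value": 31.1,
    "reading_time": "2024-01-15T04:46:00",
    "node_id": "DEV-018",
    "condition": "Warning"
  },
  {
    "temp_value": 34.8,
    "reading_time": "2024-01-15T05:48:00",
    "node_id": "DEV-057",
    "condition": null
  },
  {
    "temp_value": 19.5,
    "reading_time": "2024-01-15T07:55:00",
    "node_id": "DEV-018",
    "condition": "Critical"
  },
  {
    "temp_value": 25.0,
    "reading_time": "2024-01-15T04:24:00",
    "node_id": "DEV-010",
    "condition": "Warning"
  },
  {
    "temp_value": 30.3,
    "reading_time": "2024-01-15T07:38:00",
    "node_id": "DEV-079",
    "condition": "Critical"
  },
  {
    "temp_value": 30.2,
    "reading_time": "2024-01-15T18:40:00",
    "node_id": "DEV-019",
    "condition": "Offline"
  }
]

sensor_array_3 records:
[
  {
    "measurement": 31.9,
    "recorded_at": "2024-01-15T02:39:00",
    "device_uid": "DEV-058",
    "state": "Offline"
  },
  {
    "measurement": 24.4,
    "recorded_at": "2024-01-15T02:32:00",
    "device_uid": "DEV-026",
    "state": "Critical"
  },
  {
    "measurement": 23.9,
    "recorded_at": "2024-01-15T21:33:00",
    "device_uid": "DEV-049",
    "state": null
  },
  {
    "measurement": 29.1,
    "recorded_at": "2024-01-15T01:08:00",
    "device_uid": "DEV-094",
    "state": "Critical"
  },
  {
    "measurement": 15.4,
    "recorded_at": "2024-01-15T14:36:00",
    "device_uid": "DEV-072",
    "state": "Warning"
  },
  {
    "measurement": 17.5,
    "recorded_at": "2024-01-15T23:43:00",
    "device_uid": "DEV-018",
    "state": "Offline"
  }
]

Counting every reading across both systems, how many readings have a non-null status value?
10

Schema mapping: "condition" (sensor_array_2) = "state" (sensor_array_3) = status

Non-null in sensor_array_2: 5
Non-null in sensor_array_3: 5

Total non-null: 5 + 5 = 10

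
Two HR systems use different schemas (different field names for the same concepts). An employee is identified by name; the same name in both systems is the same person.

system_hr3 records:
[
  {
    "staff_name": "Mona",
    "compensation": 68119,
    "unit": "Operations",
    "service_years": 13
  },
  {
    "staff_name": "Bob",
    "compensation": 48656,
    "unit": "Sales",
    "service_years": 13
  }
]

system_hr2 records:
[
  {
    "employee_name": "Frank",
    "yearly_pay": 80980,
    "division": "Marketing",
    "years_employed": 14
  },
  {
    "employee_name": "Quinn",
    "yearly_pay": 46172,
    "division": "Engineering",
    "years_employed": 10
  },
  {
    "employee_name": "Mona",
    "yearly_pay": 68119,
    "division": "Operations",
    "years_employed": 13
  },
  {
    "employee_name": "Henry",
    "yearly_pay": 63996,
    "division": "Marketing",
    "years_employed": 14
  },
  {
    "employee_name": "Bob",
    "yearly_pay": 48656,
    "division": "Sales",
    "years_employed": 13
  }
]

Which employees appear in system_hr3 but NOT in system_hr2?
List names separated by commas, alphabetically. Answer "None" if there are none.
None

Schema mapping: "staff_name" (system_hr3) = "employee_name" (system_hr2) = employee name

Names in system_hr3: ['Bob', 'Mona']
Names in system_hr2: ['Bob', 'Frank', 'Henry', 'Mona', 'Quinn']

In system_hr3 but not system_hr2: None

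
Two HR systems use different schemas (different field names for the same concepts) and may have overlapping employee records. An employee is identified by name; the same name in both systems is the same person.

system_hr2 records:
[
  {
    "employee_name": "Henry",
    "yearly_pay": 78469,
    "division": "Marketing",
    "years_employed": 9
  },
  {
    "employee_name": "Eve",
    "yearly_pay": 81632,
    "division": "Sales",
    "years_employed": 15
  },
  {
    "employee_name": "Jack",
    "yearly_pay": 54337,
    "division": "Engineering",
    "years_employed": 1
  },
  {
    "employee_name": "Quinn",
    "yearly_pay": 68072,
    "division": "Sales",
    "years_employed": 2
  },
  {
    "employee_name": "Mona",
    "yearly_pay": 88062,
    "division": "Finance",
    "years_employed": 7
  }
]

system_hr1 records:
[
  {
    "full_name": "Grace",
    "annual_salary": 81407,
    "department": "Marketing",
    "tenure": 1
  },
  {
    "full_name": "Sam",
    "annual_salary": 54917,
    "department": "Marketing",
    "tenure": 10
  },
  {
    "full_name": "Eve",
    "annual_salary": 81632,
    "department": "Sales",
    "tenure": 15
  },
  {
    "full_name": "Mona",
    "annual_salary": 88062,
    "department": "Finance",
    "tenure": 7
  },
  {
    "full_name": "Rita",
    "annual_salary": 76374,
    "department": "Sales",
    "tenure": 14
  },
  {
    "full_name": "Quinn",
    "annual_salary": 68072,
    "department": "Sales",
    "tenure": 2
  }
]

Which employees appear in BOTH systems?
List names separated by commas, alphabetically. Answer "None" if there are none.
Eve, Mona, Quinn

Schema mapping: "employee_name" (system_hr2) = "full_name" (system_hr1) = employee name

Names in system_hr2: ['Eve', 'Henry', 'Jack', 'Mona', 'Quinn']
Names in system_hr1: ['Eve', 'Grace', 'Mona', 'Quinn', 'Rita', 'Sam']

Intersection: ['Eve', 'Mona', 'Quinn']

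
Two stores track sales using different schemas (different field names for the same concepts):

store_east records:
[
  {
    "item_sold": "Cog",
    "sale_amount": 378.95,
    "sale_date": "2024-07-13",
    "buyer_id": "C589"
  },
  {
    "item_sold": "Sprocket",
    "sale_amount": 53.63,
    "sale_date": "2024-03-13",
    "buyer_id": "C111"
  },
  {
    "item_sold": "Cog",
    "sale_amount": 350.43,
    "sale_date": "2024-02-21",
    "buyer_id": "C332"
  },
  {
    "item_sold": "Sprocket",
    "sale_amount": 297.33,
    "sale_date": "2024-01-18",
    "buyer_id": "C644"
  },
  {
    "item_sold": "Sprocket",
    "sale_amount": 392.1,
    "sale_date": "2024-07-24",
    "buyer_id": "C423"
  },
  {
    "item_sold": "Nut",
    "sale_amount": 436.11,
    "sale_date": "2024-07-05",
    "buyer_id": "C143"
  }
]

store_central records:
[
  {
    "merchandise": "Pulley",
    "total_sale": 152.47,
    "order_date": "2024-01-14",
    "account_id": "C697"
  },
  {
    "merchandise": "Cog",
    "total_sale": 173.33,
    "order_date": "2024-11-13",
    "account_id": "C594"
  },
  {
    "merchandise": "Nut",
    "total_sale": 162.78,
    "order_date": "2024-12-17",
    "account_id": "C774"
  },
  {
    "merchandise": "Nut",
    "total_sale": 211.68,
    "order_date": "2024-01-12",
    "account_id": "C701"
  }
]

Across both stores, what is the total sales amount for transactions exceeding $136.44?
2555.18

Schema mapping: "sale_amount" (store_east) = "total_sale" (store_central) = sale amount

Sum of sales > $136.44 in store_east: 1854.92
Sum of sales > $136.44 in store_central: 700.26

Total: 1854.92 + 700.26 = 2555.18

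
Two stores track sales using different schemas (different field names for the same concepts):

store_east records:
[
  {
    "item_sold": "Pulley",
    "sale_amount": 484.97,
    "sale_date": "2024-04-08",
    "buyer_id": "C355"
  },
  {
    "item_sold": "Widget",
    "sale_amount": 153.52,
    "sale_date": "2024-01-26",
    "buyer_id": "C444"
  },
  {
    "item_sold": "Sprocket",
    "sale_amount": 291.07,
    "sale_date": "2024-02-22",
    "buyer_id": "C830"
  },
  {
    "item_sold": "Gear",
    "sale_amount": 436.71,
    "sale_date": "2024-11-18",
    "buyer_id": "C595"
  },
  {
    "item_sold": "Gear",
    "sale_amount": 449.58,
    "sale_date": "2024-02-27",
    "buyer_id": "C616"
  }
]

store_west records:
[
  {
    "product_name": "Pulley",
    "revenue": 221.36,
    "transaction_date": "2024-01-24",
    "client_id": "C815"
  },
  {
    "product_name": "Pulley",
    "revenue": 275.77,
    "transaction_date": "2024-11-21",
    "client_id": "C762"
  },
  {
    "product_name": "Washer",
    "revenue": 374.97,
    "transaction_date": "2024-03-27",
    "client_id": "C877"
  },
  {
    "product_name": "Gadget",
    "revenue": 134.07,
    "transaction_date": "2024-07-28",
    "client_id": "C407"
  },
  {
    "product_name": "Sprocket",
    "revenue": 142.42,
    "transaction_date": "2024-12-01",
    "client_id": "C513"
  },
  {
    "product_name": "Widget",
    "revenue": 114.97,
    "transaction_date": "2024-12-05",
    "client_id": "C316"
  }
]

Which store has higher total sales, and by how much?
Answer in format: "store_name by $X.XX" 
store_east by $552.29

Schema mapping: "sale_amount" (store_east) = "revenue" (store_west) = sale amount

Total for store_east: 1815.85
Total for store_west: 1263.56

Difference: |1815.85 - 1263.56| = 552.29
store_east has higher sales by $552.29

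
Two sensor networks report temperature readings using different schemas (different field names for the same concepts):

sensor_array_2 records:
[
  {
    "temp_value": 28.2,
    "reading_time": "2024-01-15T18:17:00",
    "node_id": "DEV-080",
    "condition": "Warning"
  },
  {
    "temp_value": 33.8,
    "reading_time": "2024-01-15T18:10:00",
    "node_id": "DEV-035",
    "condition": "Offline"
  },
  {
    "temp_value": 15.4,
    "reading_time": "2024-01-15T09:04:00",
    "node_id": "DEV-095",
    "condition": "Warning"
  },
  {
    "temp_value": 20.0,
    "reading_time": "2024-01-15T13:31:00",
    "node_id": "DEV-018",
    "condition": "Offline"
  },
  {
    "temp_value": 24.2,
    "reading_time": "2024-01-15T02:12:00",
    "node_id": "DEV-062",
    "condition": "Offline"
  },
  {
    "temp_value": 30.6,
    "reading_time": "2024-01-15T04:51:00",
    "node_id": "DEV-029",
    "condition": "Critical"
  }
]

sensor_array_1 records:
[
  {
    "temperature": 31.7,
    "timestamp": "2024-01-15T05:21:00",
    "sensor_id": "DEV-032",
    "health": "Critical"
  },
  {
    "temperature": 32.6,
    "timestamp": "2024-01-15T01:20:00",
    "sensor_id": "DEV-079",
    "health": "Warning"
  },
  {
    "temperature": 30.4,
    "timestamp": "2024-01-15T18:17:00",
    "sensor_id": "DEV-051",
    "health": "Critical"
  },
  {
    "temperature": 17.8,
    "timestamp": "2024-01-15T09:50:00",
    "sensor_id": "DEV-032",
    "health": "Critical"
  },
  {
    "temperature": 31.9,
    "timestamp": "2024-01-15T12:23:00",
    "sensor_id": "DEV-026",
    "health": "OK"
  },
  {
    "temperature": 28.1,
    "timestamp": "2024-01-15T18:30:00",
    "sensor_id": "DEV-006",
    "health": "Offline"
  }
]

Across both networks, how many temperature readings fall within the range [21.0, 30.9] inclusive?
5

Schema mapping: "temp_value" (sensor_array_2) = "temperature" (sensor_array_1) = temperature

Readings in [21.0, 30.9] from sensor_array_2: 3
Readings in [21.0, 30.9] from sensor_array_1: 2

Total count: 3 + 2 = 5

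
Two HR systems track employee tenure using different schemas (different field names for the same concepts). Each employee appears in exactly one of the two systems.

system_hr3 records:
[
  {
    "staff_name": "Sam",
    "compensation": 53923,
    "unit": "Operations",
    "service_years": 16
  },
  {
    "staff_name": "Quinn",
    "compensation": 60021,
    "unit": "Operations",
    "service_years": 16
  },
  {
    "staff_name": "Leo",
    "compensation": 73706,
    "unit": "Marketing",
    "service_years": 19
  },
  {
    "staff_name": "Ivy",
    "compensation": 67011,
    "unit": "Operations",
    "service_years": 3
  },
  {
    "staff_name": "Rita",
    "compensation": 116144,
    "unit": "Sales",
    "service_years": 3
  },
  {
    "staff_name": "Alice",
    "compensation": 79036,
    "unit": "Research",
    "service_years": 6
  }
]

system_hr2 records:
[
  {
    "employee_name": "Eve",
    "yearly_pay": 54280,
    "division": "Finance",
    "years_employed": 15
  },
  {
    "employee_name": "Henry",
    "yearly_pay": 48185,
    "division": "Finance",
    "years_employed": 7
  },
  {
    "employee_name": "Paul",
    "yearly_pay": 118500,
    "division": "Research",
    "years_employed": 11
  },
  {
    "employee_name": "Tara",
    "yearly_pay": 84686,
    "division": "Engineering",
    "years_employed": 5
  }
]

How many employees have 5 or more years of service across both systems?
8

Reconcile schemas: "service_years" (system_hr3) = "years_employed" (system_hr2) = years of service

From system_hr3: 4 employees with >= 5 years
From system_hr2: 4 employees with >= 5 years

Total: 4 + 4 = 8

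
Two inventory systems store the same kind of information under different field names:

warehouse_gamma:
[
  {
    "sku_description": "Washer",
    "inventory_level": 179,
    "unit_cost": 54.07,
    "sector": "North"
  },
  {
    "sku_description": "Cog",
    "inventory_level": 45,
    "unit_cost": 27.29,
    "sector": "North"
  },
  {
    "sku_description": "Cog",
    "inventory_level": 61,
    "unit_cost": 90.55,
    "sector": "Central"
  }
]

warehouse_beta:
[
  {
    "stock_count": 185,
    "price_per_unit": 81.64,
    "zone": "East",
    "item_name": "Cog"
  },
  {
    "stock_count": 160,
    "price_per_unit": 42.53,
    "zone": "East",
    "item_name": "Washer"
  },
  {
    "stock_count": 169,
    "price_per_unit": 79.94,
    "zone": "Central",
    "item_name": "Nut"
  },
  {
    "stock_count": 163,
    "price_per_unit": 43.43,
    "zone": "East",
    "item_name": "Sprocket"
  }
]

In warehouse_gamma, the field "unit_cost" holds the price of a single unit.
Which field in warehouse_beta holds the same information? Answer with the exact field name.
price_per_unit

In warehouse_gamma, "unit_cost" holds the price of a single unit.
The fields in warehouse_beta are: "stock_count", "price_per_unit", "zone", "item_name".
"price_per_unit" is the match: the name refers to the same concept and its values are decimal currency amounts (e.g. 81.64, 42.53).
The other fields ("stock_count", "zone", "item_name") hold different kinds of data.

So "unit_cost" in warehouse_gamma corresponds to "price_per_unit" in warehouse_beta.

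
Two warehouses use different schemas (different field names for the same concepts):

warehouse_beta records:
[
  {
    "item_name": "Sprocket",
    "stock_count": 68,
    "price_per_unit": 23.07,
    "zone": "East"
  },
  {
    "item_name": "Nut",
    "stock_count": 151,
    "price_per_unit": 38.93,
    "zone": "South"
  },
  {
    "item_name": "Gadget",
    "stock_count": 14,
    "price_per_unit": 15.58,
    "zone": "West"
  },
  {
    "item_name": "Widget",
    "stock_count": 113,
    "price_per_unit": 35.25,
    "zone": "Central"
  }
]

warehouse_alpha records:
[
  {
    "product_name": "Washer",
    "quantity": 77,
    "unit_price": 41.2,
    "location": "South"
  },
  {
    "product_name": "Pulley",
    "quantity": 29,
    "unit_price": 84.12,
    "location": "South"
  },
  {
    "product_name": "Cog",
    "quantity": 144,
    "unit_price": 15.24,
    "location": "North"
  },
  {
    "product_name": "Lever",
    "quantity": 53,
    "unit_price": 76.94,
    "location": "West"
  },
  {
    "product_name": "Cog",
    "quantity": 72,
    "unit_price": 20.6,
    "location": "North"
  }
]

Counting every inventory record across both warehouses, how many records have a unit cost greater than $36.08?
4

Schema mapping: "price_per_unit" (warehouse_beta) = "unit_price" (warehouse_alpha) = unit cost

Records > $36.08 in warehouse_beta: 1
Records > $36.08 in warehouse_alpha: 3

Total count: 1 + 3 = 4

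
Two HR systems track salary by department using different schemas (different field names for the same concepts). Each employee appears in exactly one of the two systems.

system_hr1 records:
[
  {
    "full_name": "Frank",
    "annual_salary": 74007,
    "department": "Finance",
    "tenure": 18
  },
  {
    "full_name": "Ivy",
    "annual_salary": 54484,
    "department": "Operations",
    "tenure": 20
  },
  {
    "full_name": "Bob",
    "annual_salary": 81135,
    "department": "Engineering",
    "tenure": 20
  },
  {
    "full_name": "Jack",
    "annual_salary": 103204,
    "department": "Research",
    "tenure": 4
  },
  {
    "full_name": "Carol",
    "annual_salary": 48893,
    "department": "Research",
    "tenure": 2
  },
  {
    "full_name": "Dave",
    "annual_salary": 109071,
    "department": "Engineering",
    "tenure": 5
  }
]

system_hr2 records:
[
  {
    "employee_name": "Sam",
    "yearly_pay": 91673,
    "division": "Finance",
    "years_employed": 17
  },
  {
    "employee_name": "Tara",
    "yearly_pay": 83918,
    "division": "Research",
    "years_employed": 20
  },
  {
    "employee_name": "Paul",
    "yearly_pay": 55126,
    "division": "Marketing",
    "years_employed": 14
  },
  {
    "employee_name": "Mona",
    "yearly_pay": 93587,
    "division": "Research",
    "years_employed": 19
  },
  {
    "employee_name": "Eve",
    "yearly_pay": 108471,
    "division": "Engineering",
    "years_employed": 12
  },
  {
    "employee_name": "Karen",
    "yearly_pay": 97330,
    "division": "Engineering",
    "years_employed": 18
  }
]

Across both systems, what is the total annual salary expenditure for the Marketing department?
55126

Schema mappings:
- "department" (system_hr1) = "division" (system_hr2) = department
- "annual_salary" (system_hr1) = "yearly_pay" (system_hr2) = salary

Marketing salaries from system_hr1: 0
Marketing salaries from system_hr2: 55126

Total: 0 + 55126 = 55126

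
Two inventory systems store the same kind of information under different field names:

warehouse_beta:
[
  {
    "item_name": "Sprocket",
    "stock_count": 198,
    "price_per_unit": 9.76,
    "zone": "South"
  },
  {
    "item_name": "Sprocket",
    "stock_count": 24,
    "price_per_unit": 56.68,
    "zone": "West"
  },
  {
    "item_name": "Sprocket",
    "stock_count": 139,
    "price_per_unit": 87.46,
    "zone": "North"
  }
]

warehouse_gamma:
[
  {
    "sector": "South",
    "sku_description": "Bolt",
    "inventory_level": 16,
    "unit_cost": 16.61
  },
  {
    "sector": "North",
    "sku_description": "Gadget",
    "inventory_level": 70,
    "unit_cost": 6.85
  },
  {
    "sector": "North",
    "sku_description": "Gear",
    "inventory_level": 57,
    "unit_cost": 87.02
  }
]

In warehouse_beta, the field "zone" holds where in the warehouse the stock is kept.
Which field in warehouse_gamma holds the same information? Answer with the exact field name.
sector

In warehouse_beta, "zone" holds where in the warehouse the stock is kept.
The fields in warehouse_gamma are: "sector", "sku_description", "inventory_level", "unit_cost".
"sector" is the match: the name refers to the same concept and its values are area labels (e.g. 'North', 'South').
The other fields ("sku_description", "inventory_level", "unit_cost") hold different kinds of data.

So "zone" in warehouse_beta corresponds to "sector" in warehouse_gamma.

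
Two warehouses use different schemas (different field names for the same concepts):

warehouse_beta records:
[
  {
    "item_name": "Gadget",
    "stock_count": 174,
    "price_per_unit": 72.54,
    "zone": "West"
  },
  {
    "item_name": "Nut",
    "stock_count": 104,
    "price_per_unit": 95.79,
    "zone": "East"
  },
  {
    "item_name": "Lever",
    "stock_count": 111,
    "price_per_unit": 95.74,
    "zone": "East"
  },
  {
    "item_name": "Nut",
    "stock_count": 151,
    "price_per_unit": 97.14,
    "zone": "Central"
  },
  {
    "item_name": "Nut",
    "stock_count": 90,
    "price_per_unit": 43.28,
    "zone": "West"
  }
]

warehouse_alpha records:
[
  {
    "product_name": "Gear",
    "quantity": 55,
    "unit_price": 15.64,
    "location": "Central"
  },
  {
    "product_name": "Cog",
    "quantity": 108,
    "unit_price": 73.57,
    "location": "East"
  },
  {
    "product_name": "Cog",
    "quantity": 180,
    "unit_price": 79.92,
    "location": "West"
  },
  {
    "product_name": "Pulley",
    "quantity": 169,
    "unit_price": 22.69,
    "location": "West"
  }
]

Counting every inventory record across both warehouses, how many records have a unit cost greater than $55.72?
6

Schema mapping: "price_per_unit" (warehouse_beta) = "unit_price" (warehouse_alpha) = unit cost

Records > $55.72 in warehouse_beta: 4
Records > $55.72 in warehouse_alpha: 2

Total count: 4 + 2 = 6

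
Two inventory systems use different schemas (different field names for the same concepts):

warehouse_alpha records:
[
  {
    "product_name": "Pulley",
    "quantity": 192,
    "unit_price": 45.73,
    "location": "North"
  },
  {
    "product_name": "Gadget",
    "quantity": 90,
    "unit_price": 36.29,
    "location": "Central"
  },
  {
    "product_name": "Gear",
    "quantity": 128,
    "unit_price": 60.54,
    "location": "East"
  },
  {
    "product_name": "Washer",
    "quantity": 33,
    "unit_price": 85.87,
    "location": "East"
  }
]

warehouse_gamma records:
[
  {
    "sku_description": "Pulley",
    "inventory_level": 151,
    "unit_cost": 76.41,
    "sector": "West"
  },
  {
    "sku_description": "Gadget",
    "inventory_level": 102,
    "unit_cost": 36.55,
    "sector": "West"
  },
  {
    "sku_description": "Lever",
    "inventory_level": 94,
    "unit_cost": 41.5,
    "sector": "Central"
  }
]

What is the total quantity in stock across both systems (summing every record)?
790

To reconcile these schemas, identify the field holding the quantity in stock in each system:
1. In warehouse_alpha it is "quantity"
2. In warehouse_gamma it is "inventory_level"

From warehouse_alpha: 192 + 90 + 128 + 33 = 443
From warehouse_gamma: 151 + 102 + 94 = 347

Total: 443 + 347 = 790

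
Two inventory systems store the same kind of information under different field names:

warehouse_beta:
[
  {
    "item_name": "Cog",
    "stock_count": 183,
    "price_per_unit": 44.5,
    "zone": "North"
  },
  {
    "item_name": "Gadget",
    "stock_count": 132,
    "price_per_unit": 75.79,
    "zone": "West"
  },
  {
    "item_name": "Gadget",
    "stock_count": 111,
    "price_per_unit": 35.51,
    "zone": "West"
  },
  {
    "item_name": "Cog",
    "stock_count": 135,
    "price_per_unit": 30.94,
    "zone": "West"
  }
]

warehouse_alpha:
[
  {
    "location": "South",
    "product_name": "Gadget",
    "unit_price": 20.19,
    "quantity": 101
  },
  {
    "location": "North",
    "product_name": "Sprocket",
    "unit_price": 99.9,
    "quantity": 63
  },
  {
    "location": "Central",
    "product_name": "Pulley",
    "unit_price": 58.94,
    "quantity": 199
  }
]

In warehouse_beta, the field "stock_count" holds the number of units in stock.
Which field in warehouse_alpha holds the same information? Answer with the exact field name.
quantity

In warehouse_beta, "stock_count" holds the number of units in stock.
The fields in warehouse_alpha are: "location", "product_name", "unit_price", "quantity".
"quantity" is the match: the name refers to the same concept and its values are whole-number counts (e.g. 101, 63).
The other fields ("location", "product_name", "unit_price") hold different kinds of data.

So "stock_count" in warehouse_beta corresponds to "quantity" in warehouse_alpha.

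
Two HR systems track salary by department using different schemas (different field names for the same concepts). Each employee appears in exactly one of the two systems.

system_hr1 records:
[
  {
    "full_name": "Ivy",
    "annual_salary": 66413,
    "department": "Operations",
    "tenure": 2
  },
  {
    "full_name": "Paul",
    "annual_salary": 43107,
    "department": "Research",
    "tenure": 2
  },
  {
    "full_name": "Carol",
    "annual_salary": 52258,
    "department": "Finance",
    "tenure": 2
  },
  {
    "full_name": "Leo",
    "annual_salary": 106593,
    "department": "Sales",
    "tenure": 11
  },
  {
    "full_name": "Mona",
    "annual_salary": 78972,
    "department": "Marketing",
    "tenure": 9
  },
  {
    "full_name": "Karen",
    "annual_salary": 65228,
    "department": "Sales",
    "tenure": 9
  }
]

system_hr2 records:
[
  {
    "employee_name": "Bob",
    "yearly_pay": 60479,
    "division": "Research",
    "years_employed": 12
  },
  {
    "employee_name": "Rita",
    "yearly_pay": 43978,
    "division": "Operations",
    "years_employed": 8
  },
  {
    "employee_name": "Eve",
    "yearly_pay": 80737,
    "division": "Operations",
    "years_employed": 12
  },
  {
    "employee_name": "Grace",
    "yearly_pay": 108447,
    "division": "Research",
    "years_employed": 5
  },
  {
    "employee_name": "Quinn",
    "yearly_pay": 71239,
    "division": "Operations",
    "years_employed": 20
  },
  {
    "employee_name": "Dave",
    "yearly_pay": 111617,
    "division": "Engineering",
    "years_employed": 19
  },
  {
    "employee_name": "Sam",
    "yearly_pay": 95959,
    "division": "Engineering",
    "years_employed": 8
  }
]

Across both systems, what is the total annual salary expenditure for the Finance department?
52258

Schema mappings:
- "department" (system_hr1) = "division" (system_hr2) = department
- "annual_salary" (system_hr1) = "yearly_pay" (system_hr2) = salary

Finance salaries from system_hr1: 52258
Finance salaries from system_hr2: 0

Total: 52258 + 0 = 52258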